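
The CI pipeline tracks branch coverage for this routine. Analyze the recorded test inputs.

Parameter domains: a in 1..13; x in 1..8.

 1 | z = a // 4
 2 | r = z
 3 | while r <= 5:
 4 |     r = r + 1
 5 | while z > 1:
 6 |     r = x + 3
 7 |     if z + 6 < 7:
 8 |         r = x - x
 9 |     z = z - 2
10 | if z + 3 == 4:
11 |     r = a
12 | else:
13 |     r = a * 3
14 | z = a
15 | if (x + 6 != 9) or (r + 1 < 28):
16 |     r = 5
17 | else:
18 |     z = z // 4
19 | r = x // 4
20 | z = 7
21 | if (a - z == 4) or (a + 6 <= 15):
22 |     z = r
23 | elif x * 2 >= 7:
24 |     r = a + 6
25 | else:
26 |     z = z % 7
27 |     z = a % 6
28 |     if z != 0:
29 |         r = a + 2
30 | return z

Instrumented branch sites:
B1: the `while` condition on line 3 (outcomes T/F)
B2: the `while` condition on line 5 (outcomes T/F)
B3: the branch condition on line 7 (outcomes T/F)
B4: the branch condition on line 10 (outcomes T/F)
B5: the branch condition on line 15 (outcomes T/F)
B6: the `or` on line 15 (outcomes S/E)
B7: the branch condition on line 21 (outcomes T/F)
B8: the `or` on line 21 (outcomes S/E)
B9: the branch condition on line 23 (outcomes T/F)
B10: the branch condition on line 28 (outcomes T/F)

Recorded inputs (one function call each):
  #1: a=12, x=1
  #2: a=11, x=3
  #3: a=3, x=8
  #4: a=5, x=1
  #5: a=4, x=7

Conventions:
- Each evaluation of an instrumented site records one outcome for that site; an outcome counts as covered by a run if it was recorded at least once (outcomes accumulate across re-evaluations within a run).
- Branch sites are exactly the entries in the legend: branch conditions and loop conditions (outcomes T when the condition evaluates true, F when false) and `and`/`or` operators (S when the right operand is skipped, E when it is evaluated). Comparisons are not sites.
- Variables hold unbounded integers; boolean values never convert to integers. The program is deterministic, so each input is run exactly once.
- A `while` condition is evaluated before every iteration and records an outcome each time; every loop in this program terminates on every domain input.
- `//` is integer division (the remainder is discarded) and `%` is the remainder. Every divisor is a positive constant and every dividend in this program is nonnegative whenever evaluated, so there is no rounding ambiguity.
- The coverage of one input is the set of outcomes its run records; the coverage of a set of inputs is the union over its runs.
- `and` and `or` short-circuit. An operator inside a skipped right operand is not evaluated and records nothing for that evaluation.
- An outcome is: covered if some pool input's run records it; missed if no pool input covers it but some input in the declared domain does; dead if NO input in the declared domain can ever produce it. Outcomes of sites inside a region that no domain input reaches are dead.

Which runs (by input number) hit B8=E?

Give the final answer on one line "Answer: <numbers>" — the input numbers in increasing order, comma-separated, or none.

input #1 (a=12, x=1): covers B8=E
input #2 (a=11, x=3): misses B8=E
input #3 (a=3, x=8): covers B8=E
input #4 (a=5, x=1): covers B8=E
input #5 (a=4, x=7): covers B8=E

Answer: 1, 3, 4, 5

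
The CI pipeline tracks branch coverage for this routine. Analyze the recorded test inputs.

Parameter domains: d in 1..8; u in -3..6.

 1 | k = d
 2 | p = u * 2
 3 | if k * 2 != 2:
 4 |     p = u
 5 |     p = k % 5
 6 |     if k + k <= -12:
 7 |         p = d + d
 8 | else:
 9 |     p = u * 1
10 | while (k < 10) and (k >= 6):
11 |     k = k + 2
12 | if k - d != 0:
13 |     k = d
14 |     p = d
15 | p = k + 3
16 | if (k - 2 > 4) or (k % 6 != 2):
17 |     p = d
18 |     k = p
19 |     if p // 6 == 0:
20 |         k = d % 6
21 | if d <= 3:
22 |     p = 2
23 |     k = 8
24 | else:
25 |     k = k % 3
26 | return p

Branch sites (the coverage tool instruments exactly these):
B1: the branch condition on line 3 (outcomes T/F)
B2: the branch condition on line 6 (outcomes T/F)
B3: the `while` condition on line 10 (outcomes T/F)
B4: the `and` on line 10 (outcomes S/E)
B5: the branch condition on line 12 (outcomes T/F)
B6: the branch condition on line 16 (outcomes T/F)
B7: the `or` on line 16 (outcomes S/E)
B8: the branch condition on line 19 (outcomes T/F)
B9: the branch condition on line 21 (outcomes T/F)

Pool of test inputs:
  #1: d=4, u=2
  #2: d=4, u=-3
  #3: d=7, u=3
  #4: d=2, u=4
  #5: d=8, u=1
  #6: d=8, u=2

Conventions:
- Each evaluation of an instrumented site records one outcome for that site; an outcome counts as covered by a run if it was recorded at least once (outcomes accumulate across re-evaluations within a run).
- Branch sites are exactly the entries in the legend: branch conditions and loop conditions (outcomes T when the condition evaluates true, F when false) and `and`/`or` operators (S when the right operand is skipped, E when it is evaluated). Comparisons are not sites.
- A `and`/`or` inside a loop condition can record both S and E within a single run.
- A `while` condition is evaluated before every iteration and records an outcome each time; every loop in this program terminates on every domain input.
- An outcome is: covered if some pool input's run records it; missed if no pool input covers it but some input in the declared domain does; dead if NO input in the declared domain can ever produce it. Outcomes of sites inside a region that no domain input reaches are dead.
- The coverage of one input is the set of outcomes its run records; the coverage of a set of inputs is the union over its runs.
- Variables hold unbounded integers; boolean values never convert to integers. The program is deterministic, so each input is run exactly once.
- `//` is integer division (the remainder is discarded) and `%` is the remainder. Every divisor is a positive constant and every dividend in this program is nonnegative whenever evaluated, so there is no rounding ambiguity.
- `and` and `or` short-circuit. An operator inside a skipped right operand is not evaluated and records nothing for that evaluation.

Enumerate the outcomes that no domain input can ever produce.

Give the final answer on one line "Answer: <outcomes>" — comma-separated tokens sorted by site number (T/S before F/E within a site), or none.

checking every outcome against all 80 domain inputs:
  B2=T: zero occurrences over every domain input -> dead
  reachable outcomes have witnesses, e.g. B1=T (e.g. d=2, u=-3), B1=F (e.g. d=1, u=-3), B2=F (e.g. d=2, u=-3), B3=T (e.g. d=6, u=-3)

Answer: B2=T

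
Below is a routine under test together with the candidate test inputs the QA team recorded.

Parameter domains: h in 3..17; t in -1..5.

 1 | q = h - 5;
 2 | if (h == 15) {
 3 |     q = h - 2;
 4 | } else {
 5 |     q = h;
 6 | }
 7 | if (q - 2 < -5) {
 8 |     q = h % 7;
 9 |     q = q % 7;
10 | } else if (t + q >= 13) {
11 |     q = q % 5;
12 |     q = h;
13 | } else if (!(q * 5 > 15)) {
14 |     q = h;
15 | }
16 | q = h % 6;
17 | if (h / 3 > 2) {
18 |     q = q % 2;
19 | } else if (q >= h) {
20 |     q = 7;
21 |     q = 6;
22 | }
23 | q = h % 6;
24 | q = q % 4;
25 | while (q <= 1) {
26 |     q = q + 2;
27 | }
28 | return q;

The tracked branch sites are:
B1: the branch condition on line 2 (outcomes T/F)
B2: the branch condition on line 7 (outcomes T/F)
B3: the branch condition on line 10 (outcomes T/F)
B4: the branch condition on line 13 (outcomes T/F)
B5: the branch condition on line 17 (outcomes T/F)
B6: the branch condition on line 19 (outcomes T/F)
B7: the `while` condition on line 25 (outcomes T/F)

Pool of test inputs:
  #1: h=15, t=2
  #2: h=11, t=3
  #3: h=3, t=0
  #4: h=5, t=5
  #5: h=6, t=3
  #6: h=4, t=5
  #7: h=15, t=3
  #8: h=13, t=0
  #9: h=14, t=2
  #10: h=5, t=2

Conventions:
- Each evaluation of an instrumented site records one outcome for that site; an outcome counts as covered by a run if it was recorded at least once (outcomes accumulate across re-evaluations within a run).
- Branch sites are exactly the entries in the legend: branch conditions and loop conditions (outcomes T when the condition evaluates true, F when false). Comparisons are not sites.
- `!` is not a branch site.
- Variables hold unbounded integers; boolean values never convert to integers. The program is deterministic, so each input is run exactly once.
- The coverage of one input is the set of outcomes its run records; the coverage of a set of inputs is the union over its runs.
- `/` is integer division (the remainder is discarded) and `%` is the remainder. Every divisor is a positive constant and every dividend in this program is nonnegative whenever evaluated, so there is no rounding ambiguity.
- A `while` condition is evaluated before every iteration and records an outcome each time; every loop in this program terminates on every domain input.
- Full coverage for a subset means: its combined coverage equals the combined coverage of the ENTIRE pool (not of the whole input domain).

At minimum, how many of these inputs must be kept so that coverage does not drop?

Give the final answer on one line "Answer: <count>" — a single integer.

run #1 (h=15, t=2) records B1=T, B2=F, B3=T, B5=T, B7=F
run #2 (h=11, t=3) records B1=F, B2=F, B3=T, B5=T, B7=T, B7=F
run #3 (h=3, t=0) records B1=F, B2=F, B3=F, B4=T, B5=F, B6=T, B7=F
run #4 (h=5, t=5) records B1=F, B2=F, B3=F, B4=F, B5=F, B6=T, B7=T, B7=F
run #5 (h=6, t=3) records B1=F, B2=F, B3=F, B4=F, B5=F, B6=F, B7=T, B7=F
run #6 (h=4, t=5) records B1=F, B2=F, B3=F, B4=F, B5=F, B6=T, B7=T, B7=F
run #7 (h=15, t=3) records B1=T, B2=F, B3=T, B5=T, B7=F
run #8 (h=13, t=0) records B1=F, B2=F, B3=T, B5=T, B7=T, B7=F
run #9 (h=14, t=2) records B1=F, B2=F, B3=T, B5=T, B7=F
run #10 (h=5, t=2) records B1=F, B2=F, B3=F, B4=F, B5=F, B6=T, B7=T, B7=F
together the pool reaches 13 outcomes: B1=T, B1=F, B2=F, B3=T, B3=F, B4=T, B4=F, B5=T, B5=F, B6=T, B6=F, B7=T, B7=F
size 1 is not enough: best union over all size-1 subsets is 8/13
size 2 is not enough: best union over all size-2 subsets is 11/13
size 3: inputs {1, 3, 5} cover all 13 outcomes, and no lexicographically smaller subset of this size does

Answer: 3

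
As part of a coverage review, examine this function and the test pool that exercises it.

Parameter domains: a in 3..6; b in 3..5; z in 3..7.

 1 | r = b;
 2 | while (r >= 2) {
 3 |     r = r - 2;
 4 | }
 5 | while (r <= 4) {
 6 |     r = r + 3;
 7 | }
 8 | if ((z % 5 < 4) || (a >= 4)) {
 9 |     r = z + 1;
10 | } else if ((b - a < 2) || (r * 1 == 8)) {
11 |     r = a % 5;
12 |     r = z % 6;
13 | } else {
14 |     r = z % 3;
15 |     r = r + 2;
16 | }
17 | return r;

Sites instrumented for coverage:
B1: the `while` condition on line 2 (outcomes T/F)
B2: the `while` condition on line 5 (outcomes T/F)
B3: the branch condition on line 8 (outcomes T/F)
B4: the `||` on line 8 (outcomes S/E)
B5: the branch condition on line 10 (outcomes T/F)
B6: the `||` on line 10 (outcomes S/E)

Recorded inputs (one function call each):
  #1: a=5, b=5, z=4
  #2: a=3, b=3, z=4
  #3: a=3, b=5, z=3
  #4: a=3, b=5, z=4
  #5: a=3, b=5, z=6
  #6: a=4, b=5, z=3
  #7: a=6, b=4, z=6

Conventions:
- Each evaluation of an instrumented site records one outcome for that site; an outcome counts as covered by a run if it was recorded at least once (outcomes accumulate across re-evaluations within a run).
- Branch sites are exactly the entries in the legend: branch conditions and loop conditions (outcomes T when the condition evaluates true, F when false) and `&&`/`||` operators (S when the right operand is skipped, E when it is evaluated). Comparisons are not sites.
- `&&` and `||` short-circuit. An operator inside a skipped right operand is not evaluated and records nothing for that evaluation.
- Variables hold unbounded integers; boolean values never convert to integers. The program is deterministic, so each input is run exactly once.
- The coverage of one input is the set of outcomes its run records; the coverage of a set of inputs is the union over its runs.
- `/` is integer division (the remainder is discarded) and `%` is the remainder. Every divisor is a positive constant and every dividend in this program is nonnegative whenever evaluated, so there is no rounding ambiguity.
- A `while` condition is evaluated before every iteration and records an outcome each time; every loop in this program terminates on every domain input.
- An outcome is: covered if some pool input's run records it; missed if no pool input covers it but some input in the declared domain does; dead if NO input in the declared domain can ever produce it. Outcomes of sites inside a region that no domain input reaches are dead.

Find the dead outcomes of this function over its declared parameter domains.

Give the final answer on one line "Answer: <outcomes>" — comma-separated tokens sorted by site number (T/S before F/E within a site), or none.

exhaustive pass over the 60-input domain:
  reachable outcomes have witnesses, e.g. B1=T (e.g. a=3, b=3, z=3), B1=F (e.g. a=3, b=3, z=3), B2=T (e.g. a=3, b=3, z=3), B2=F (e.g. a=3, b=3, z=3)

Answer: none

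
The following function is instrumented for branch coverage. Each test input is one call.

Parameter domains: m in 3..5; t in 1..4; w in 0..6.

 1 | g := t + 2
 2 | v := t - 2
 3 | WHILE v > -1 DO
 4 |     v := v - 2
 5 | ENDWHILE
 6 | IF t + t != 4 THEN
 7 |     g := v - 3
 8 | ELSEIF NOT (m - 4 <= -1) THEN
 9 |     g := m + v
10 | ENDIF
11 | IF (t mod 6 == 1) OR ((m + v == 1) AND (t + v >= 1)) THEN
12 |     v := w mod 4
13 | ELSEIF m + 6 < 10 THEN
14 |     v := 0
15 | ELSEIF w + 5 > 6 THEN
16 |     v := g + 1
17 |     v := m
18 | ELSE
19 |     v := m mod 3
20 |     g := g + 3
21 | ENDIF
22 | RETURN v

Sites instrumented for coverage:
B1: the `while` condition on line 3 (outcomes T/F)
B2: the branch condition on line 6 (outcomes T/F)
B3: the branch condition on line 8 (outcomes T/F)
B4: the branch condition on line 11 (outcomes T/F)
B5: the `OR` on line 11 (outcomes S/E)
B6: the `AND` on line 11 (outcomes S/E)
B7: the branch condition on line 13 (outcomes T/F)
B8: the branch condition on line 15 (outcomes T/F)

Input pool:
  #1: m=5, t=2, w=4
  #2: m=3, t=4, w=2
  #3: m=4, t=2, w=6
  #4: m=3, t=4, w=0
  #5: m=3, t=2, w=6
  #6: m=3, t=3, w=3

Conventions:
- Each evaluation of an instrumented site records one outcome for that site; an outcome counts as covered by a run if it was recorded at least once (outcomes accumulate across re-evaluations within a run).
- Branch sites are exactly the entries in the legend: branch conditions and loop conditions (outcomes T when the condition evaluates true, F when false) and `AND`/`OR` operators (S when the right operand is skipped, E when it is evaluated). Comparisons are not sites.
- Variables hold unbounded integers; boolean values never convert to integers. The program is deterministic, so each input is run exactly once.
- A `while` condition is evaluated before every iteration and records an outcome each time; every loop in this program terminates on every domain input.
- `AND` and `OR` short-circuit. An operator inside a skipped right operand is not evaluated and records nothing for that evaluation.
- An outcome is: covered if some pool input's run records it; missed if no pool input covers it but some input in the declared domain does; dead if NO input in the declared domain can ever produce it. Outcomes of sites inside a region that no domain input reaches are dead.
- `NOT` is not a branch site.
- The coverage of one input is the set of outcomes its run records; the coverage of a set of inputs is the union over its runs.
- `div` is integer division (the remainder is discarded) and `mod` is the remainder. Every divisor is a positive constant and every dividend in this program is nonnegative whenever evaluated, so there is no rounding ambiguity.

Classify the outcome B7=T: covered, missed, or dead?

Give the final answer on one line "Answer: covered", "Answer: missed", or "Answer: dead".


B7=T is recorded by pool input(s) 5, 6 -> covered
Answer: covered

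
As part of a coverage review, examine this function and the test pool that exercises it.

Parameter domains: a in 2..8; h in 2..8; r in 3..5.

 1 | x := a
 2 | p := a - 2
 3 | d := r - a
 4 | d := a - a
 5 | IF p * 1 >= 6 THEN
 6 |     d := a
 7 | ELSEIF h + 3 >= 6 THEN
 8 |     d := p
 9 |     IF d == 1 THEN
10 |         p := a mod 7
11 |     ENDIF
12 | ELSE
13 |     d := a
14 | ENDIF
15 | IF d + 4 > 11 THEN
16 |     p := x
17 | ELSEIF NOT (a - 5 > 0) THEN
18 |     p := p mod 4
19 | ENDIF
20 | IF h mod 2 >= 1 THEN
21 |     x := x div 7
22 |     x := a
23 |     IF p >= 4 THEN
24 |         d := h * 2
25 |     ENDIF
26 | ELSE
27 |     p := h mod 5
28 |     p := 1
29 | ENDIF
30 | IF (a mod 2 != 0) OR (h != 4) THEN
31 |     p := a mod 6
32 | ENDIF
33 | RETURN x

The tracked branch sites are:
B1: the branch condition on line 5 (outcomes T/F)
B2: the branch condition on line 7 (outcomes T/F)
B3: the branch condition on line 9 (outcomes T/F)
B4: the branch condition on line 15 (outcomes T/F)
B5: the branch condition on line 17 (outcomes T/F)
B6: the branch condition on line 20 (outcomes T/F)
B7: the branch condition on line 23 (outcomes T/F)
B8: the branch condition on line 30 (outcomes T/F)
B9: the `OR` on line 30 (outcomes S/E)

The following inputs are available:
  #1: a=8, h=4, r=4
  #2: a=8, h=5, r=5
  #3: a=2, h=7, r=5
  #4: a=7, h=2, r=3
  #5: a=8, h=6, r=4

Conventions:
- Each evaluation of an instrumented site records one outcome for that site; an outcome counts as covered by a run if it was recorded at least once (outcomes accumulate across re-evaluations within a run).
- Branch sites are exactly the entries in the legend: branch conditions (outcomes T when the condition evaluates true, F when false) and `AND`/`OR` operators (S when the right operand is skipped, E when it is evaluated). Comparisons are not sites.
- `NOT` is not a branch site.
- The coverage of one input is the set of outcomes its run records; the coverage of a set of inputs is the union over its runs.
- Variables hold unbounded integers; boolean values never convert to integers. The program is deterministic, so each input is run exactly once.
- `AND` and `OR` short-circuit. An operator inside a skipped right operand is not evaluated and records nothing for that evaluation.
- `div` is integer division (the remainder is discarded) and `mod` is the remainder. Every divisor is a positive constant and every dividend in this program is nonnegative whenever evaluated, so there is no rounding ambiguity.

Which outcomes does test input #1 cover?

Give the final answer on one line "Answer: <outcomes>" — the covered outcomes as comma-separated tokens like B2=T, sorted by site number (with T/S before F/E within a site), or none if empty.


Tracing the run of input #1 (a=8, h=4, r=4):
  B1->T, B4->T, B6->F, B9->E, B8->F
collecting distinct outcomes: B1=T, B4=T, B6=F, B8=F, B9=E
Answer: B1=T, B4=T, B6=F, B8=F, B9=E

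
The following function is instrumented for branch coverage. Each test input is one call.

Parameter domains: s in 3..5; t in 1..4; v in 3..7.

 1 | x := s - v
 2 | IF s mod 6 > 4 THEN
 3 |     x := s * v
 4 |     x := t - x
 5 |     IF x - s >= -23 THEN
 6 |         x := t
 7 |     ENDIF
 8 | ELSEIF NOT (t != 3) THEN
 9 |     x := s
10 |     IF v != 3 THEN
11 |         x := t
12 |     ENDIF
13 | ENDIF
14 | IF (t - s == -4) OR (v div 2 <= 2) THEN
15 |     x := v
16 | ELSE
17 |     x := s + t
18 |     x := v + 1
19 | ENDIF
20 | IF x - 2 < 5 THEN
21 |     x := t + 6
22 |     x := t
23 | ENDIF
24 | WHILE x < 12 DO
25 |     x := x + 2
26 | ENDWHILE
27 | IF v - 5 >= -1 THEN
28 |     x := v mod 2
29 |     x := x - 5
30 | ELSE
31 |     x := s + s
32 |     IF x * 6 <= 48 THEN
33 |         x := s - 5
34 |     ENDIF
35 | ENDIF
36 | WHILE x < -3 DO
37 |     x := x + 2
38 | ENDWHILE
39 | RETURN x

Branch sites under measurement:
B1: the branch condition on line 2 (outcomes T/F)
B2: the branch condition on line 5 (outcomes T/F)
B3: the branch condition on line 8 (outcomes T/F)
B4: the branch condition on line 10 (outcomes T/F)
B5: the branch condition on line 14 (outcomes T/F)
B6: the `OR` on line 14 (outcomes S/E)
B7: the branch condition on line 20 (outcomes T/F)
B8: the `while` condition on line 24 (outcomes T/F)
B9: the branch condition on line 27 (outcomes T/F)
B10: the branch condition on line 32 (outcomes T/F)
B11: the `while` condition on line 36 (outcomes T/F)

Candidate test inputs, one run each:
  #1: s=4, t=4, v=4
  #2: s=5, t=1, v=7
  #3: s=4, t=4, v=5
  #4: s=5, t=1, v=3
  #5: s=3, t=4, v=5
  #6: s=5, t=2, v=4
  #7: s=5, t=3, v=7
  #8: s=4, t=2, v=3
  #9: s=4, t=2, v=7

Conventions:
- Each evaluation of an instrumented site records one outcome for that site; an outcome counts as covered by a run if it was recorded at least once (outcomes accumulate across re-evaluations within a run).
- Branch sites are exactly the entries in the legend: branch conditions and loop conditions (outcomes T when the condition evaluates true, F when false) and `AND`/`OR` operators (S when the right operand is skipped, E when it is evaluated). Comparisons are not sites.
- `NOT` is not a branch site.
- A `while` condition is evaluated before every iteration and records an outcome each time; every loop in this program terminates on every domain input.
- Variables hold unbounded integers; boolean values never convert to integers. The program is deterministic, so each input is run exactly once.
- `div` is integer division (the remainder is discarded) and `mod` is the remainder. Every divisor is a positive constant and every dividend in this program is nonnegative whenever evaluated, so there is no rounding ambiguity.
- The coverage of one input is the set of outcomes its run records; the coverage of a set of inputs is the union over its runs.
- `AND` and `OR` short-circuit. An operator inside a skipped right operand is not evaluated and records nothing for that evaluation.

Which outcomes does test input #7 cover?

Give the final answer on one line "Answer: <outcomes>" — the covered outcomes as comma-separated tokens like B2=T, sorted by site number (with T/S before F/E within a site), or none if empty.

Simulating input #7 (s=5, t=3, v=7) step by step:
  B1->T, B2->F, B6->E, B5->F, B7->F, B8->T, B8->T, B8->F, B9->T, B11->T
  B11->F
collecting distinct outcomes: B1=T, B2=F, B5=F, B6=E, B7=F, B8=T, B8=F, B9=T, B11=T, B11=F

Answer: B1=T, B2=F, B5=F, B6=E, B7=F, B8=T, B8=F, B9=T, B11=T, B11=F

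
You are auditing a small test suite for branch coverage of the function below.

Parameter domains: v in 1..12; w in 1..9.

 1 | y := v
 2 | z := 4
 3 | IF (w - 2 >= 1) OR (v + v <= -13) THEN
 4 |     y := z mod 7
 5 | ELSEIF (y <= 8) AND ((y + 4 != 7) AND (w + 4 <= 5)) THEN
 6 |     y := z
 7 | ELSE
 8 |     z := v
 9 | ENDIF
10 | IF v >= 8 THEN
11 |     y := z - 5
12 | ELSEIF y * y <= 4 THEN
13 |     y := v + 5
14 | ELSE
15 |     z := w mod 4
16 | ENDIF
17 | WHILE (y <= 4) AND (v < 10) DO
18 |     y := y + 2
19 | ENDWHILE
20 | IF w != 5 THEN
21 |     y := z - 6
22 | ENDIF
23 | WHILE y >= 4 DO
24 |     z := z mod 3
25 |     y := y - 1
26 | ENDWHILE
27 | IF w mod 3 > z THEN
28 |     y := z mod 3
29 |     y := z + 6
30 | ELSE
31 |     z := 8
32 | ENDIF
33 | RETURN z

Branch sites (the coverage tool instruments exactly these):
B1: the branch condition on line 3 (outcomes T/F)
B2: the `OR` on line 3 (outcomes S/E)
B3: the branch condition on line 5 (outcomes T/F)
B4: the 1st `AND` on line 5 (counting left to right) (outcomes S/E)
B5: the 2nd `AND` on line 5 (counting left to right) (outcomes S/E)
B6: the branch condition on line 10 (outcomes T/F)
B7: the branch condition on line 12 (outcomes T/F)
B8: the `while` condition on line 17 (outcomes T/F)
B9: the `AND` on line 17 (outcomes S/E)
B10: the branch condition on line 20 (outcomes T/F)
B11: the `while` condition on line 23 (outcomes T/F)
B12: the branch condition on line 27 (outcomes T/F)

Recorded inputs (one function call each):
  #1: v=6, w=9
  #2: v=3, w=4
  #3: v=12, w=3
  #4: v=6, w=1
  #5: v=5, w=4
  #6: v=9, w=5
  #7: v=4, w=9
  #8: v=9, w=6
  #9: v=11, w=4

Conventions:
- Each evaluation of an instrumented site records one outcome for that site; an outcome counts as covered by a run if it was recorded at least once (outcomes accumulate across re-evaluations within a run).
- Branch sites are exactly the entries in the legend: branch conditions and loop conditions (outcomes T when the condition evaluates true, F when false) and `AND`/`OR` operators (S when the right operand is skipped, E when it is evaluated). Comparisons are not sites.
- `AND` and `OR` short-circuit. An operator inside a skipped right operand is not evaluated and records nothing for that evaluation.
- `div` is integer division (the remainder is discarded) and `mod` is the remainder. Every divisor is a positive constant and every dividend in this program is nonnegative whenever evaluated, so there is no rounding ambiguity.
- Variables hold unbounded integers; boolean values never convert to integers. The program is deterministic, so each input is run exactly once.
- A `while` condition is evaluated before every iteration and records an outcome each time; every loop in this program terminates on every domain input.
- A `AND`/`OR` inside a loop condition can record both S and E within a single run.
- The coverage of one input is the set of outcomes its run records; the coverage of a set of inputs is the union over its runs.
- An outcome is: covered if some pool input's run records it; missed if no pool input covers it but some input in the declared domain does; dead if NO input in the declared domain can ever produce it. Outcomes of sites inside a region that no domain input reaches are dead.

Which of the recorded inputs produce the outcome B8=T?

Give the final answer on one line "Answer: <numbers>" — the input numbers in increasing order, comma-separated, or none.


input #1 (v=6, w=9): hits B8=T
input #2 (v=3, w=4): hits B8=T
input #3 (v=12, w=3): never hits B8=T
input #4 (v=6, w=1): hits B8=T
input #5 (v=5, w=4): hits B8=T
input #6 (v=9, w=5): hits B8=T
input #7 (v=4, w=9): hits B8=T
input #8 (v=9, w=6): hits B8=T
input #9 (v=11, w=4): never hits B8=T
Answer: 1, 2, 4, 5, 6, 7, 8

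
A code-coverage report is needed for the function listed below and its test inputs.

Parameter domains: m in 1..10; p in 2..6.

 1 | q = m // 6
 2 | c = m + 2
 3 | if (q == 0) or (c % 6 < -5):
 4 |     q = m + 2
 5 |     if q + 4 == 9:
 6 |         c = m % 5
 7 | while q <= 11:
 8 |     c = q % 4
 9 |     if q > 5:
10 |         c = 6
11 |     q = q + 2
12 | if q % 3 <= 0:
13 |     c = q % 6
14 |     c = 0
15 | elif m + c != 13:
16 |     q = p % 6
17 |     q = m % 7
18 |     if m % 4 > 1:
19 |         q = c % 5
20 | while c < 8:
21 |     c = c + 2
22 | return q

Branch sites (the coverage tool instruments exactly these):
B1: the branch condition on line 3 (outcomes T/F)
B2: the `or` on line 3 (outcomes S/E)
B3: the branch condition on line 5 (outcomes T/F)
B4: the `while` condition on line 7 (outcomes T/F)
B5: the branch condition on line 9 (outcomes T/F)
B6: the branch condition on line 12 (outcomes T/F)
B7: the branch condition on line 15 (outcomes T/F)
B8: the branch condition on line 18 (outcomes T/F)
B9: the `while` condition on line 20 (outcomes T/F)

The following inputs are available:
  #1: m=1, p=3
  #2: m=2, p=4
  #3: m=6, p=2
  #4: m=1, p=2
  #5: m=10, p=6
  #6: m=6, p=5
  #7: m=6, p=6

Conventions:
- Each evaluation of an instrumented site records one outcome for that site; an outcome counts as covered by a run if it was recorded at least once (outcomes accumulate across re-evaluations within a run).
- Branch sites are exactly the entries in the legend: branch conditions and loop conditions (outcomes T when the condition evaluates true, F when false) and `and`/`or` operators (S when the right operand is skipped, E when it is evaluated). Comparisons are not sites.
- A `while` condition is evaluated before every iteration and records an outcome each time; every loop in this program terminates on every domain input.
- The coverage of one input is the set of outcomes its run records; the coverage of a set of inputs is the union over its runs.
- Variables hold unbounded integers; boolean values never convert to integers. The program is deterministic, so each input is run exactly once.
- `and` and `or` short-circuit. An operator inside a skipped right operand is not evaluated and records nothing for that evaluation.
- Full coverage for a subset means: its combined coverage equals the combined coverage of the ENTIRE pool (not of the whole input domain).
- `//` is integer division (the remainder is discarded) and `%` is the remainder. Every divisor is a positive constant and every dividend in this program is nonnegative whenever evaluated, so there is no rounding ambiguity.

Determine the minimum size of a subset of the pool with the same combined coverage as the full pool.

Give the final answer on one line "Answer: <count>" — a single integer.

input #1, m=1, p=3: events B2->S, B1->T, B3->F, B4->T, B5->F, B4->T, B5->F, B4->T, B5->T, B4->T, B5->T, B4->T, B5->T, B4->F, ...; outcomes B1=T, B2=S, B3=F, B4=T, B4=F, B5=T, B5=F, B6=F, B7=T, B8=F, B9=T, B9=F
input #2, m=2, p=4: events B2->S, B1->T, B3->F, B4->T, B5->F, B4->T, B5->T, B4->T, B5->T, B4->T, B5->T, B4->F, B6->T, B9->T, ...; outcomes B1=T, B2=S, B3=F, B4=T, B4=F, B5=T, B5=F, B6=T, B9=T, B9=F
input #3, m=6, p=2: events B2->E, B1->F, B4->T, B5->F, B4->T, B5->F, B4->T, B5->F, B4->T, B5->T, B4->T, B5->T, B4->T, B5->T, ...; outcomes B1=F, B2=E, B4=T, B4=F, B5=T, B5=F, B6=F, B7=T, B8=T, B9=T, B9=F
input #4, m=1, p=2: events B2->S, B1->T, B3->F, B4->T, B5->F, B4->T, B5->F, B4->T, B5->T, B4->T, B5->T, B4->T, B5->T, B4->F, ...; outcomes B1=T, B2=S, B3=F, B4=T, B4=F, B5=T, B5=F, B6=F, B7=T, B8=F, B9=T, B9=F
input #5, m=10, p=6: events B2->E, B1->F, B4->T, B5->F, B4->T, B5->F, B4->T, B5->F, B4->T, B5->T, B4->T, B5->T, B4->T, B5->T, ...; outcomes B1=F, B2=E, B4=T, B4=F, B5=T, B5=F, B6=F, B7=T, B8=T, B9=T, B9=F
input #6, m=6, p=5: events B2->E, B1->F, B4->T, B5->F, B4->T, B5->F, B4->T, B5->F, B4->T, B5->T, B4->T, B5->T, B4->T, B5->T, ...; outcomes B1=F, B2=E, B4=T, B4=F, B5=T, B5=F, B6=F, B7=T, B8=T, B9=T, B9=F
input #7, m=6, p=6: events B2->E, B1->F, B4->T, B5->F, B4->T, B5->F, B4->T, B5->F, B4->T, B5->T, B4->T, B5->T, B4->T, B5->T, ...; outcomes B1=F, B2=E, B4=T, B4=F, B5=T, B5=F, B6=F, B7=T, B8=T, B9=T, B9=F
union over all inputs: B1=T, B1=F, B2=S, B2=E, B3=F, B4=T, B4=F, B5=T, B5=F, B6=T, B6=F, B7=T, B8=T, B8=F, B9=T, B9=F (16 outcomes)
no size-1 subset reaches all 16 outcomes (best union: 12/16)
no size-2 subset reaches all 16 outcomes (best union: 15/16)
at size 3, {1, 2, 3} reaches all 16 outcomes; every lexicographically earlier size-3 subset fails

Answer: 3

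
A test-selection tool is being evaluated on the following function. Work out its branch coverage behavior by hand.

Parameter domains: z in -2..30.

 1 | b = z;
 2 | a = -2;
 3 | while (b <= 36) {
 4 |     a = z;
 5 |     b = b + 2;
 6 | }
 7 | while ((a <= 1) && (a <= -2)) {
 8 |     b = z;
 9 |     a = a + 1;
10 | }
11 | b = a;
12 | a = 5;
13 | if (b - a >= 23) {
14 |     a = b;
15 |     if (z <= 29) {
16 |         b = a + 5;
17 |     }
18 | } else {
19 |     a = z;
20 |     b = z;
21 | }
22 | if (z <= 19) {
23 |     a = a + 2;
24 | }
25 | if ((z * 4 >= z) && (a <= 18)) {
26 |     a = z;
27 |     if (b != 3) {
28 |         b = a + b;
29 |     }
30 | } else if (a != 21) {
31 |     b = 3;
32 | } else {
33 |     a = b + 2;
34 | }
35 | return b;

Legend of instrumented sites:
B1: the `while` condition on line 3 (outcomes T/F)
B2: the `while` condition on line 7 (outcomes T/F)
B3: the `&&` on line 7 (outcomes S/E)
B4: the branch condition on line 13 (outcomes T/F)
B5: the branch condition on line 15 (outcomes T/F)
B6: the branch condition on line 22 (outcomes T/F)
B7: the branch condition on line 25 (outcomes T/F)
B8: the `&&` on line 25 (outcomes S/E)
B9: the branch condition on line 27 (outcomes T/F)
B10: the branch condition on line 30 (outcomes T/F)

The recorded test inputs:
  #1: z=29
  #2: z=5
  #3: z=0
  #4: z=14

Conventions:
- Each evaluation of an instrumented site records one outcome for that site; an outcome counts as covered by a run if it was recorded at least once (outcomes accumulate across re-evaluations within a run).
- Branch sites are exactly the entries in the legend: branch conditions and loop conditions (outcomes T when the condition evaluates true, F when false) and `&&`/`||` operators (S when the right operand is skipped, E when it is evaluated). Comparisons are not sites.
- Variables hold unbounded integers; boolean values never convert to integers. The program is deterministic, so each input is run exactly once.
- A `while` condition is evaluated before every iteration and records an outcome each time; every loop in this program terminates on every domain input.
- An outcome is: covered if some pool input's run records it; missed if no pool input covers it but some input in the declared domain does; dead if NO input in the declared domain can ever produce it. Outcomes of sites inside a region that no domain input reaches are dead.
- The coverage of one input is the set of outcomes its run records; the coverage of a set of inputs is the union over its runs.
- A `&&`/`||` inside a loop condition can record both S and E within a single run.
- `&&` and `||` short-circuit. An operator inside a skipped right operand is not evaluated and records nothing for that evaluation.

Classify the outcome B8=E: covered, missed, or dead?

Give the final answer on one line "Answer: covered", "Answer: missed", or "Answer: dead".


B8=E is recorded by pool input(s) 1, 2, 3, 4 -> covered
Answer: covered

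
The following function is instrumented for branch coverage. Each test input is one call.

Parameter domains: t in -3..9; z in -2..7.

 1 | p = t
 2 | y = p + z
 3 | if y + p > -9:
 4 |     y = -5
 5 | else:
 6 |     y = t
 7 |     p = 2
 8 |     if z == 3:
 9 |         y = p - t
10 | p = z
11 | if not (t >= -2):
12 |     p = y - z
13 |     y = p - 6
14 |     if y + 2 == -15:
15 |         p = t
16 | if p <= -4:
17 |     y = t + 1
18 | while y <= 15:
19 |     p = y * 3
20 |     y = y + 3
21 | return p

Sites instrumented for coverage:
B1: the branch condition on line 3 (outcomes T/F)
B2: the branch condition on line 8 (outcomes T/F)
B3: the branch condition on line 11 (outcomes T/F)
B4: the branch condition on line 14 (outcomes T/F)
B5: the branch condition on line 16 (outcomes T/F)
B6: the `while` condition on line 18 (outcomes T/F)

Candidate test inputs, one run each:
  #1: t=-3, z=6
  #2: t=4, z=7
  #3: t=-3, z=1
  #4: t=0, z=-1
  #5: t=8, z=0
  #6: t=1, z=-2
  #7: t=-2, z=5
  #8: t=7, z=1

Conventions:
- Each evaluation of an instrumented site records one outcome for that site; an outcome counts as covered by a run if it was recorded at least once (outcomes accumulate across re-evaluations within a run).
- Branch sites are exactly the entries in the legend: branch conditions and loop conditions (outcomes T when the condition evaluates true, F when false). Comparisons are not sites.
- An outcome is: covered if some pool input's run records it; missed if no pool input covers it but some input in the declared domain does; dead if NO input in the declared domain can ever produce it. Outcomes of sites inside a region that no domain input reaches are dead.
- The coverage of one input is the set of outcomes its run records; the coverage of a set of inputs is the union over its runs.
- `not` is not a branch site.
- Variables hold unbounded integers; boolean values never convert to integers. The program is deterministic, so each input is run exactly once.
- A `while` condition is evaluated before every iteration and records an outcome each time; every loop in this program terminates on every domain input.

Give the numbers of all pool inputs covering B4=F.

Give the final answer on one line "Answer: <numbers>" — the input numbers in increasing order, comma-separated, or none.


input #1 (t=-3, z=6): misses B4=F
input #2 (t=4, z=7): misses B4=F
input #3 (t=-3, z=1): covers B4=F
input #4 (t=0, z=-1): misses B4=F
input #5 (t=8, z=0): misses B4=F
input #6 (t=1, z=-2): misses B4=F
input #7 (t=-2, z=5): misses B4=F
input #8 (t=7, z=1): misses B4=F
Answer: 3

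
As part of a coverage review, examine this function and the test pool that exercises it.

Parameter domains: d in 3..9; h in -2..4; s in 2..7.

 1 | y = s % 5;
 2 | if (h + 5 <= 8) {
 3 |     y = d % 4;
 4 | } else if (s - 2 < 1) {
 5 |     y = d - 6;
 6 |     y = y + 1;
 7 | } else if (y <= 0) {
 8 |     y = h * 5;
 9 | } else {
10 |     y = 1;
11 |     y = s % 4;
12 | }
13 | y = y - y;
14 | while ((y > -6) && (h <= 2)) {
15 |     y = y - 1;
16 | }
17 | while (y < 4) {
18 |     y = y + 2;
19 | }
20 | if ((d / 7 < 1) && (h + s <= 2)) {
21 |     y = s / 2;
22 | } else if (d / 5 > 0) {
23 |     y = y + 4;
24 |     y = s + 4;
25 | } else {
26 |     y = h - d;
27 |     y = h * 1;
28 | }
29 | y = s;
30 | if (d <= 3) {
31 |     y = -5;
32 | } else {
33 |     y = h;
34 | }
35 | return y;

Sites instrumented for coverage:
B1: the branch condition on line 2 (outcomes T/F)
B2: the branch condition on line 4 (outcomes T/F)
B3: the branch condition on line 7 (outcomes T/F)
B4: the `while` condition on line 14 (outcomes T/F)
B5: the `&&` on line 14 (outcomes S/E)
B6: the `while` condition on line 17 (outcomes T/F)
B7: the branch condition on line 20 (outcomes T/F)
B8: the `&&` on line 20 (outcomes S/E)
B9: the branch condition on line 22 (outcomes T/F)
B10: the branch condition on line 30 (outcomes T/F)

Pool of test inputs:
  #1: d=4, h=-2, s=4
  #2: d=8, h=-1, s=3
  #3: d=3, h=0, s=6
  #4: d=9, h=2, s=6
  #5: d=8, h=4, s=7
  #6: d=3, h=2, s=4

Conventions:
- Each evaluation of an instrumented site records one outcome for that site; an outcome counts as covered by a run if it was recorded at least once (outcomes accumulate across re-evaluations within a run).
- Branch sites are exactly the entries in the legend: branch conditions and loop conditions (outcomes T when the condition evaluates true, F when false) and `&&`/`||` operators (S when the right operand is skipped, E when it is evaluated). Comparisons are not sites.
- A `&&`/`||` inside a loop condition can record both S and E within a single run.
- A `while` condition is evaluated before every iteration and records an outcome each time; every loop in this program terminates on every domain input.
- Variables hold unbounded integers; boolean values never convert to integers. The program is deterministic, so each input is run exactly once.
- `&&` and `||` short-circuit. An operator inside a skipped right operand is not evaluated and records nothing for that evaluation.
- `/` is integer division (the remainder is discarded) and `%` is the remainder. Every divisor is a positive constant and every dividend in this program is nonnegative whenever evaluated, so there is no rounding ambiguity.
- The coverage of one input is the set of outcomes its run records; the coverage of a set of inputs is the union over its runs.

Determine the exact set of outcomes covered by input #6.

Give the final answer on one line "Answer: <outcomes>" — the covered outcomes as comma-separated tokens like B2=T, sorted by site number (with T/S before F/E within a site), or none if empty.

Running input #6 (d=3, h=2, s=4), event by event:
  B1->T, B5->E, B4->T, B5->E, B4->T, B5->E, B4->T, B5->E, B4->T, B5->E
  B4->T, B5->E, B4->T, B5->S, B4->F, B6->T, B6->T, B6->T, B6->T, B6->T
  B6->F, B8->E, B7->F, B9->F, B10->T
as a set, this run covers: B1=T, B4=T, B4=F, B5=S, B5=E, B6=T, B6=F, B7=F, B8=E, B9=F, B10=T

Answer: B1=T, B4=T, B4=F, B5=S, B5=E, B6=T, B6=F, B7=F, B8=E, B9=F, B10=T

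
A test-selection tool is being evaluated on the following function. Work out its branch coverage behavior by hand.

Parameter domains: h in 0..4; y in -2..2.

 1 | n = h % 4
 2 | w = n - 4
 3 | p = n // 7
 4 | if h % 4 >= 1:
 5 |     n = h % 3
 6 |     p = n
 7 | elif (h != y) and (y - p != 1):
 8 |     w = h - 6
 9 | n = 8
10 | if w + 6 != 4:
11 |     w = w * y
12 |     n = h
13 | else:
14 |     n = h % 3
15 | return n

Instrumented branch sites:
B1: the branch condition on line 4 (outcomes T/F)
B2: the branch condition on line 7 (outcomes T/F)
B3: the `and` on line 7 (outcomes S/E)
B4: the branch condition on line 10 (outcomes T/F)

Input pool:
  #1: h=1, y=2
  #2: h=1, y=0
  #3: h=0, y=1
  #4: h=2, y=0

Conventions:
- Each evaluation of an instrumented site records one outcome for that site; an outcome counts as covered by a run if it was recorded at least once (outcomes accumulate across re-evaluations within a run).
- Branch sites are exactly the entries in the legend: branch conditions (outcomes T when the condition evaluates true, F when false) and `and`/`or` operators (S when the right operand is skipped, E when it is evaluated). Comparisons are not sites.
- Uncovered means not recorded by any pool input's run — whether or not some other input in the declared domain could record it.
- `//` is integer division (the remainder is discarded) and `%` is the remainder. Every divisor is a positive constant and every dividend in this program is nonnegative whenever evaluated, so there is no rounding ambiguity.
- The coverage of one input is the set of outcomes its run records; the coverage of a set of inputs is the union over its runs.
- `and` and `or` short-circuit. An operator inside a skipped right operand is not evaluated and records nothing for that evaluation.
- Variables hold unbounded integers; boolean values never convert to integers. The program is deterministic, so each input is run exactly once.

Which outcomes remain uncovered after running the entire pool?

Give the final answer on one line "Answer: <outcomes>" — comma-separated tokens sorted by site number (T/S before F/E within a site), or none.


#1 (h=1, y=2) -> B1->T, B4->T; covered: B1=T, B4=T
#2 (h=1, y=0) -> B1->T, B4->T; covered: B1=T, B4=T
#3 (h=0, y=1) -> B1->F, B3->E, B2->F, B4->T; covered: B1=F, B2=F, B3=E, B4=T
#4 (h=2, y=0) -> B1->T, B4->F; covered: B1=T, B4=F
union over the pool: B1=T, B1=F, B2=F, B3=E, B4=T, B4=F
uncovered (2 of 8): B2=T, B3=S
Answer: B2=T, B3=S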